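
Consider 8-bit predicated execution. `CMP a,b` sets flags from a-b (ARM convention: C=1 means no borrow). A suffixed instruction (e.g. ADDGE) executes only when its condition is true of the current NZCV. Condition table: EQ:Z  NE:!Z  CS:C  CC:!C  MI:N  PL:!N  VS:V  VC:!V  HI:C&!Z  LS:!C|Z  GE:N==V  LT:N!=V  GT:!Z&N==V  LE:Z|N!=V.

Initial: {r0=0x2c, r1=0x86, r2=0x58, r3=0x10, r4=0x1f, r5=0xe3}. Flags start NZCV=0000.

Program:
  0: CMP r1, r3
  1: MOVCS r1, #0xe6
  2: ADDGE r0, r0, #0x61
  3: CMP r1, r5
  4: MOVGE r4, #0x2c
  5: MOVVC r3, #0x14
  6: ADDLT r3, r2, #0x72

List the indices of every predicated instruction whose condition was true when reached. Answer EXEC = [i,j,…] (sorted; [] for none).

EXEC = [1,4,5]

[0] flags=0011 → (cmp)
[1] flags=0011 CS?T → r1=0xe6
[2] flags=0011 GE?F → skip
[3] flags=0010 → (cmp)
[4] flags=0010 GE?T → r4=0x2c
[5] flags=0010 VC?T → r3=0x14
[6] flags=0010 LT?F → skip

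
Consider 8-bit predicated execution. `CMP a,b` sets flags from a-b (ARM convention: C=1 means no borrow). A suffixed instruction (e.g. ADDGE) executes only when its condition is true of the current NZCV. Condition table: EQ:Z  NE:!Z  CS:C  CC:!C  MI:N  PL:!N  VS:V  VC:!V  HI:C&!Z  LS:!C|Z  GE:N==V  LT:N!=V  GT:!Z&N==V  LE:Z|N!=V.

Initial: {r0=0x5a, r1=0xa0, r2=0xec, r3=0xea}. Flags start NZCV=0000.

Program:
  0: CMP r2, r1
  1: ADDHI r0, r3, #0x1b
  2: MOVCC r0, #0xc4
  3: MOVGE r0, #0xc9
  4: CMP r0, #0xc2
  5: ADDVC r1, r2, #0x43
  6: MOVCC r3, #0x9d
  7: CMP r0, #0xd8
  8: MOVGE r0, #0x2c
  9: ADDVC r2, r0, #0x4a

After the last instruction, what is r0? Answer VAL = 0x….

VAL = 0xc9

[0] flags=0010 → (cmp)
[1] flags=0010 HI?T → r0=0x05
[2] flags=0010 CC?F → skip
[3] flags=0010 GE?T → r0=0xc9
[4] flags=0010 → (cmp)
[5] flags=0010 VC?T → r1=0x2f
[6] flags=0010 CC?F → skip
[7] flags=1000 → (cmp)
[8] flags=1000 GE?F → skip
[9] flags=1000 VC?T → r2=0x13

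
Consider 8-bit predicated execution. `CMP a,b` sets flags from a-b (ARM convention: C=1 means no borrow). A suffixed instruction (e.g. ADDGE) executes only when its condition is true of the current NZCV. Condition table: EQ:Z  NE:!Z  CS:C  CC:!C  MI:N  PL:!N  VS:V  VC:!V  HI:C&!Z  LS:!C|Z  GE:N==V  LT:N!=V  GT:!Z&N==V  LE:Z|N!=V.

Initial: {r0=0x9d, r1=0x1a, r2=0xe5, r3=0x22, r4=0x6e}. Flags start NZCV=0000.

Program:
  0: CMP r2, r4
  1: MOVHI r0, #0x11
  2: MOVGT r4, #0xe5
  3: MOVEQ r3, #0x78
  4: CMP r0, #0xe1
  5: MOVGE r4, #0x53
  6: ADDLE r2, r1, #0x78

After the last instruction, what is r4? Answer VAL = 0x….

VAL = 0x53

0: ✓ CMP  NZCV=0011
1: ✓ MOVHI  r0←0x11
2: · MOVGT
3: · MOVEQ
4: ✓ CMP  NZCV=0000
5: ✓ MOVGE  r4←0x53
6: · ADDLE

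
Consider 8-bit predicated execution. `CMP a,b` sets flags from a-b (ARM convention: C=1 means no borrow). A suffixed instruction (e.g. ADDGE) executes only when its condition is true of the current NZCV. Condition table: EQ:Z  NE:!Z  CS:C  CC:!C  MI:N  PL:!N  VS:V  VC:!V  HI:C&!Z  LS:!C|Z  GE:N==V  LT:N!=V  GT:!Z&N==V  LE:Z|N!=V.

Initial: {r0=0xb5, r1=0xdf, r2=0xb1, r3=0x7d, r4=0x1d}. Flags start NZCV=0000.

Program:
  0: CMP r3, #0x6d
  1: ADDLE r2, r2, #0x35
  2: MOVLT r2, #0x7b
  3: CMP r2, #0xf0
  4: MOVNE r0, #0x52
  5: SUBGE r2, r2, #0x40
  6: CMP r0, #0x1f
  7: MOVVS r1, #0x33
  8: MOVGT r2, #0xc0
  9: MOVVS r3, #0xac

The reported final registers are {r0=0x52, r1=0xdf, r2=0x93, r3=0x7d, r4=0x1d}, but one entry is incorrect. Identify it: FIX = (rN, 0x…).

FIX = (r2, 0xc0)

[0] flags=0010 → (cmp)
[1] flags=0010 LE?F → skip
[2] flags=0010 LT?F → skip
[3] flags=1000 → (cmp)
[4] flags=1000 NE?T → r0=0x52
[5] flags=1000 GE?F → skip
[6] flags=0010 → (cmp)
[7] flags=0010 VS?F → skip
[8] flags=0010 GT?T → r2=0xc0
[9] flags=0010 VS?F → skip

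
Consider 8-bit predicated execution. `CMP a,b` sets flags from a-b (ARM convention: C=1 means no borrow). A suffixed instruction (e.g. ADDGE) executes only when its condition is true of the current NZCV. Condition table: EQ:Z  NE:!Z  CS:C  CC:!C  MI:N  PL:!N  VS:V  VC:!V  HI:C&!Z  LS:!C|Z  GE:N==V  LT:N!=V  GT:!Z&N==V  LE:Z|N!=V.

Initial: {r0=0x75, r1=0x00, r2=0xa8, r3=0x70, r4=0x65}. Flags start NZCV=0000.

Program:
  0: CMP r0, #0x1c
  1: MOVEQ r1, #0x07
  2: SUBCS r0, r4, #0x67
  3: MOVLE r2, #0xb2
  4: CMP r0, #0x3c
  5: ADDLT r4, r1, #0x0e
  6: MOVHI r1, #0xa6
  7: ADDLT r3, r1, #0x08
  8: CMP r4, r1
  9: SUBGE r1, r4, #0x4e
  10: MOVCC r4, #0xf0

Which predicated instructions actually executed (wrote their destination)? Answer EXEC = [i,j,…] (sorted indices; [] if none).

[0] flags=0010 → (cmp)
[1] flags=0010 EQ?F → skip
[2] flags=0010 CS?T → r0=0xfe
[3] flags=0010 LE?F → skip
[4] flags=1010 → (cmp)
[5] flags=1010 LT?T → r4=0x0e
[6] flags=1010 HI?T → r1=0xa6
[7] flags=1010 LT?T → r3=0xae
[8] flags=0000 → (cmp)
[9] flags=0000 GE?T → r1=0xc0
[10] flags=0000 CC?T → r4=0xf0

EXEC = [2,5,6,7,9,10]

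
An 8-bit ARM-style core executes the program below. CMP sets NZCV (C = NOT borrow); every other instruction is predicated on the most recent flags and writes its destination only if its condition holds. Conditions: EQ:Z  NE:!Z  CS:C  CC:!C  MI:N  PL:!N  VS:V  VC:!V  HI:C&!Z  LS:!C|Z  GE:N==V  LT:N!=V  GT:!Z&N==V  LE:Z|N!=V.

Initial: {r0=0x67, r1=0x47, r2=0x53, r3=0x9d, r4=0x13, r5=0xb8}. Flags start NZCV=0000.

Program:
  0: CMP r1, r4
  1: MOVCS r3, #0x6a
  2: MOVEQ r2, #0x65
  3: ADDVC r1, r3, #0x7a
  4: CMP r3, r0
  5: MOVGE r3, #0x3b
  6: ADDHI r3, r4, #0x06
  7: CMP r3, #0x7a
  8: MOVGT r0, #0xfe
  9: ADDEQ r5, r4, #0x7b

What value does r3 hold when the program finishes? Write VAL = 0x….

VAL = 0x19

0: ✓ CMP  NZCV=0010
1: ✓ MOVCS  r3←0x6a
2: · MOVEQ
3: ✓ ADDVC  r1←0xe4
4: ✓ CMP  NZCV=0010
5: ✓ MOVGE  r3←0x3b
6: ✓ ADDHI  r3←0x19
7: ✓ CMP  NZCV=1000
8: · MOVGT
9: · ADDEQ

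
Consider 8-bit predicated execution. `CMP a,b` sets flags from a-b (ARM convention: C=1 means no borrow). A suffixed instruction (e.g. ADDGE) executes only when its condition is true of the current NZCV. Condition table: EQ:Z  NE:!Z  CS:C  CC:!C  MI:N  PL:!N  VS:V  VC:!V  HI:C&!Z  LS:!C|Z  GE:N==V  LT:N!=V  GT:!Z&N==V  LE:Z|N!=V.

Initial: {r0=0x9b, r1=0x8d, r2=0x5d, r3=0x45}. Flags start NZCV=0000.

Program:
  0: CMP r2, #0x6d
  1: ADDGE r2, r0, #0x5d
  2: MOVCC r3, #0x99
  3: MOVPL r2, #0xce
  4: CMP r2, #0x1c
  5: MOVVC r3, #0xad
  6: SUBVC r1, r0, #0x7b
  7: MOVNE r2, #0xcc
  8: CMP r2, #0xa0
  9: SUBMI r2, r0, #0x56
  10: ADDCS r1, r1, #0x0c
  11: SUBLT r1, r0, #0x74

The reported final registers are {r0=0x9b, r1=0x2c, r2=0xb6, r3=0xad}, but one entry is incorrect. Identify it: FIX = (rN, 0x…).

FIX = (r2, 0xcc)

[0] flags=1000 → (cmp)
[1] flags=1000 GE?F → skip
[2] flags=1000 CC?T → r3=0x99
[3] flags=1000 PL?F → skip
[4] flags=0010 → (cmp)
[5] flags=0010 VC?T → r3=0xad
[6] flags=0010 VC?T → r1=0x20
[7] flags=0010 NE?T → r2=0xcc
[8] flags=0010 → (cmp)
[9] flags=0010 MI?F → skip
[10] flags=0010 CS?T → r1=0x2c
[11] flags=0010 LT?F → skip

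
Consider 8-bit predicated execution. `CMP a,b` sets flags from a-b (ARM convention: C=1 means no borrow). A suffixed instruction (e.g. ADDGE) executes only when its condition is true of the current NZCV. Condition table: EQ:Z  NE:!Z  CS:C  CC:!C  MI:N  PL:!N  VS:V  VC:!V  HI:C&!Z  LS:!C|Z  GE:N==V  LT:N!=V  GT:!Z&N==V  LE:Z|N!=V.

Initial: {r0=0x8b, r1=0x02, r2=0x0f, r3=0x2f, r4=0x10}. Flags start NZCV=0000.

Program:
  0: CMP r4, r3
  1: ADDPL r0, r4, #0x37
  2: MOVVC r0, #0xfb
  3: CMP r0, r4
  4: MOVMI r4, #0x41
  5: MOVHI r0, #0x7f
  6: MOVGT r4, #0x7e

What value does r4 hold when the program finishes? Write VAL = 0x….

VAL = 0x41

0: ✓ CMP  NZCV=1000
1: · ADDPL
2: ✓ MOVVC  r0←0xfb
3: ✓ CMP  NZCV=1010
4: ✓ MOVMI  r4←0x41
5: ✓ MOVHI  r0←0x7f
6: · MOVGT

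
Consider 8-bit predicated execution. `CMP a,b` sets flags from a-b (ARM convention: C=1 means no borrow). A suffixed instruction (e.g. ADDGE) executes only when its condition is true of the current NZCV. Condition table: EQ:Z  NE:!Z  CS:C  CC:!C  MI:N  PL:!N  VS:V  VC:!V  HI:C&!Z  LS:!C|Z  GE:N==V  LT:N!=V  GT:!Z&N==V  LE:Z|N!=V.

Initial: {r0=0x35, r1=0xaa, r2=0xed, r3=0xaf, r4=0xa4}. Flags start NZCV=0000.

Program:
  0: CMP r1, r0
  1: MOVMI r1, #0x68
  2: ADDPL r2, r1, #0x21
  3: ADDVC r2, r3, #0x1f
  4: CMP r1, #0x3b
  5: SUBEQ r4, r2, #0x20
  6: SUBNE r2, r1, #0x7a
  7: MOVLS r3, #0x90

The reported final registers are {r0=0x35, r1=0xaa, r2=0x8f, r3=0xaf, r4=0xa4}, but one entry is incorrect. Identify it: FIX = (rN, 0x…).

[0] flags=0011 → (cmp)
[1] flags=0011 MI?F → skip
[2] flags=0011 PL?T → r2=0xcb
[3] flags=0011 VC?F → skip
[4] flags=0011 → (cmp)
[5] flags=0011 EQ?F → skip
[6] flags=0011 NE?T → r2=0x30
[7] flags=0011 LS?F → skip

FIX = (r2, 0x30)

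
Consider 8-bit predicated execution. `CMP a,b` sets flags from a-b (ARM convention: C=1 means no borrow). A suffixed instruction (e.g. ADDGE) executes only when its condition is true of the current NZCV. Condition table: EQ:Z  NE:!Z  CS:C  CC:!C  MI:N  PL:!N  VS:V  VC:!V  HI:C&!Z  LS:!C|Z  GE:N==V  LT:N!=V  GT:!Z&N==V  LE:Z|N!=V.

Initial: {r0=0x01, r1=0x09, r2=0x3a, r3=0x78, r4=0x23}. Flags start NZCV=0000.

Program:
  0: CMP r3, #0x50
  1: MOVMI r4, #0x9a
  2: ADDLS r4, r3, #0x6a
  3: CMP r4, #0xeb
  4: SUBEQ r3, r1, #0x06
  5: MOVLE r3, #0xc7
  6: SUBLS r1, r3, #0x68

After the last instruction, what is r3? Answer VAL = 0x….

VAL = 0x78

0: ✓ CMP  NZCV=0010
1: · MOVMI
2: · ADDLS
3: ✓ CMP  NZCV=0000
4: · SUBEQ
5: · MOVLE
6: ✓ SUBLS  r1←0x10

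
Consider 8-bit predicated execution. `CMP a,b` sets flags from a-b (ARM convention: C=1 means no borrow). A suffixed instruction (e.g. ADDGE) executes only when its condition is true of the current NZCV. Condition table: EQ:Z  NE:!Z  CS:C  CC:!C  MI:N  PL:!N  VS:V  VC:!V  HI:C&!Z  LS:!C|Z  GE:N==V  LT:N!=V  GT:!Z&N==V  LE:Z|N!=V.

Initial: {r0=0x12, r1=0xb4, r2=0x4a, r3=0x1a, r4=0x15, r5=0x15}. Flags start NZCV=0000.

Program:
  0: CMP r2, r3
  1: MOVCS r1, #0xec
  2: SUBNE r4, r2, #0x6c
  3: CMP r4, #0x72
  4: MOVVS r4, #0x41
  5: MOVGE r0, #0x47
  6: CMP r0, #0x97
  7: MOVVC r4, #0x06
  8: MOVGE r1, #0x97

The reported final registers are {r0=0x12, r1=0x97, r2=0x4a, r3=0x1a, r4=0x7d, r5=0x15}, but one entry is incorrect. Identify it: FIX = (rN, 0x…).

[0] flags=0010 → (cmp)
[1] flags=0010 CS?T → r1=0xec
[2] flags=0010 NE?T → r4=0xde
[3] flags=0011 → (cmp)
[4] flags=0011 VS?T → r4=0x41
[5] flags=0011 GE?F → skip
[6] flags=0000 → (cmp)
[7] flags=0000 VC?T → r4=0x06
[8] flags=0000 GE?T → r1=0x97

FIX = (r4, 0x06)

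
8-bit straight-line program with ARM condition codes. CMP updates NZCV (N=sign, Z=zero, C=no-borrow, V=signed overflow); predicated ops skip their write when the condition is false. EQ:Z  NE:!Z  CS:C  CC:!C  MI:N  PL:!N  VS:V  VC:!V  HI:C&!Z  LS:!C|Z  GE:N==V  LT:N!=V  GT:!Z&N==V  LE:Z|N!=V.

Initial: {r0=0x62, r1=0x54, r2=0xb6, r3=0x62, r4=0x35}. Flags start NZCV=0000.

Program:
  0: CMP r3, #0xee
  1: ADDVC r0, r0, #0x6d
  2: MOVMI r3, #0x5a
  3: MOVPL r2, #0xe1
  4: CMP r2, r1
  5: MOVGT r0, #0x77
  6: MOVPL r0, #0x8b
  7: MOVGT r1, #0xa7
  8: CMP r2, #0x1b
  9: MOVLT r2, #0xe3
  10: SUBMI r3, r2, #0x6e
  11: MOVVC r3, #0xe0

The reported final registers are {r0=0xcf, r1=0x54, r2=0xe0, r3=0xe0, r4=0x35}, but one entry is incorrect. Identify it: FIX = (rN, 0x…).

FIX = (r2, 0xe3)

0: ✓ CMP  NZCV=0000
1: ✓ ADDVC  r0←0xcf
2: · MOVMI
3: ✓ MOVPL  r2←0xe1
4: ✓ CMP  NZCV=1010
5: · MOVGT
6: · MOVPL
7: · MOVGT
8: ✓ CMP  NZCV=1010
9: ✓ MOVLT  r2←0xe3
10: ✓ SUBMI  r3←0x75
11: ✓ MOVVC  r3←0xe0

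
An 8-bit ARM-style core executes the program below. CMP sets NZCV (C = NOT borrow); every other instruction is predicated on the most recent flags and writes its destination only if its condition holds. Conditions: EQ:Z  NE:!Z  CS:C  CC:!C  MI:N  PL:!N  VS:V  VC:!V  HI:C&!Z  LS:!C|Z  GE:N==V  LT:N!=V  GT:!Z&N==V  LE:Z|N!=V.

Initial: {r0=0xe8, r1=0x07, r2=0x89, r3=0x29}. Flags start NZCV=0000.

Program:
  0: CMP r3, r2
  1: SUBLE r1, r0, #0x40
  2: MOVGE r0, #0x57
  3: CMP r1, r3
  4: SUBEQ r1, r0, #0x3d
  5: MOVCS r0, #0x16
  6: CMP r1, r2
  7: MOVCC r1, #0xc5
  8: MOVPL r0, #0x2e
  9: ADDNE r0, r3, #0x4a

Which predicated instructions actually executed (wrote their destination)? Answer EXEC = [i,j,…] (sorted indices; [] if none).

EXEC = [2,7,8,9]

0: ✓ CMP  NZCV=1001
1: · SUBLE
2: ✓ MOVGE  r0←0x57
3: ✓ CMP  NZCV=1000
4: · SUBEQ
5: · MOVCS
6: ✓ CMP  NZCV=0000
7: ✓ MOVCC  r1←0xc5
8: ✓ MOVPL  r0←0x2e
9: ✓ ADDNE  r0←0x73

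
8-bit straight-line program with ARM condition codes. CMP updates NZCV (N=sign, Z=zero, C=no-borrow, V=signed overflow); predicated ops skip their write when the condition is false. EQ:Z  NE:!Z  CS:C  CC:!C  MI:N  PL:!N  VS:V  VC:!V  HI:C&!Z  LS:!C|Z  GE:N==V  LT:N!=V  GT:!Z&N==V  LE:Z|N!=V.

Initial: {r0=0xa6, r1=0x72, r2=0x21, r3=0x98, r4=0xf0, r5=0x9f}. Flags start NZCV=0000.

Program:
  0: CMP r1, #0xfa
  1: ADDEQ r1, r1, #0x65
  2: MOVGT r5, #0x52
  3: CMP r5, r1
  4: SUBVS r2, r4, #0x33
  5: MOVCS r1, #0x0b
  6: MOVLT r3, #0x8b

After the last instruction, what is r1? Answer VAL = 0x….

0: ✓ CMP  NZCV=0000
1: · ADDEQ
2: ✓ MOVGT  r5←0x52
3: ✓ CMP  NZCV=1000
4: · SUBVS
5: · MOVCS
6: ✓ MOVLT  r3←0x8b

VAL = 0x72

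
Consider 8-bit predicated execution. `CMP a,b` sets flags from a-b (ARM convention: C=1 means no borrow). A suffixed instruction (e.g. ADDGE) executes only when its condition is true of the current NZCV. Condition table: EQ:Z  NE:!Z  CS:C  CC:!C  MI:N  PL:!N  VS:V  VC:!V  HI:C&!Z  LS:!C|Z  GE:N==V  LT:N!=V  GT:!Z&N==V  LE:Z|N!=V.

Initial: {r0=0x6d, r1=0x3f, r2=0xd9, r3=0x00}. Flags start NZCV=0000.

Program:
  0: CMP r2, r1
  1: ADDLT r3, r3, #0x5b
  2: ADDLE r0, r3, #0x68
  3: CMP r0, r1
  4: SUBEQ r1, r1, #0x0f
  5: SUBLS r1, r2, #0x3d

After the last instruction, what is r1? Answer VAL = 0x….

0: ✓ CMP  NZCV=1010
1: ✓ ADDLT  r3←0x5b
2: ✓ ADDLE  r0←0xc3
3: ✓ CMP  NZCV=1010
4: · SUBEQ
5: · SUBLS

VAL = 0x3f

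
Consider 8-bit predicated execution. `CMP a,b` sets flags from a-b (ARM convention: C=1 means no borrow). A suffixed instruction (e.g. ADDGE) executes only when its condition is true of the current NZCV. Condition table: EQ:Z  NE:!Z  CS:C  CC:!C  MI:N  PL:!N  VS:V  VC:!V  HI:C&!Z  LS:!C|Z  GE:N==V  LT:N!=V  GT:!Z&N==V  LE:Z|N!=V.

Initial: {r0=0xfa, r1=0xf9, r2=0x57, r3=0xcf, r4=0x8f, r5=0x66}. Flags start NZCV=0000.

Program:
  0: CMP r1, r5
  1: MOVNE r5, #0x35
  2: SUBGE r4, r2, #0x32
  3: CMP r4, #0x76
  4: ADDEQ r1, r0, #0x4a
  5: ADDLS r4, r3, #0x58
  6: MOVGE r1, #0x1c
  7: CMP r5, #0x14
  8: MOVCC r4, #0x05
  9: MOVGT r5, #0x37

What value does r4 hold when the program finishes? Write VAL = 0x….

VAL = 0x8f

0: ✓ CMP  NZCV=1010
1: ✓ MOVNE  r5←0x35
2: · SUBGE
3: ✓ CMP  NZCV=0011
4: · ADDEQ
5: · ADDLS
6: · MOVGE
7: ✓ CMP  NZCV=0010
8: · MOVCC
9: ✓ MOVGT  r5←0x37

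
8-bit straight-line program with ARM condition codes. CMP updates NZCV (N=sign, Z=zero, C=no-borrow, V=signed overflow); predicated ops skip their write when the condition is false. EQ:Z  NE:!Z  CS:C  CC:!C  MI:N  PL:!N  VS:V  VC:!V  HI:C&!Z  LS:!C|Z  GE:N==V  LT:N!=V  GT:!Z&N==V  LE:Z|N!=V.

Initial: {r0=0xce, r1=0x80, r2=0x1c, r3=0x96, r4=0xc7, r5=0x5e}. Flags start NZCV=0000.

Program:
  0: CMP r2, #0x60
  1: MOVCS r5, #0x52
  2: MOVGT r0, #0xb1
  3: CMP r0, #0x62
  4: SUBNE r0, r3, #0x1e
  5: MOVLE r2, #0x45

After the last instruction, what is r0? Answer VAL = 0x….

VAL = 0x78

0: ✓ CMP  NZCV=1000
1: · MOVCS
2: · MOVGT
3: ✓ CMP  NZCV=0011
4: ✓ SUBNE  r0←0x78
5: ✓ MOVLE  r2←0x45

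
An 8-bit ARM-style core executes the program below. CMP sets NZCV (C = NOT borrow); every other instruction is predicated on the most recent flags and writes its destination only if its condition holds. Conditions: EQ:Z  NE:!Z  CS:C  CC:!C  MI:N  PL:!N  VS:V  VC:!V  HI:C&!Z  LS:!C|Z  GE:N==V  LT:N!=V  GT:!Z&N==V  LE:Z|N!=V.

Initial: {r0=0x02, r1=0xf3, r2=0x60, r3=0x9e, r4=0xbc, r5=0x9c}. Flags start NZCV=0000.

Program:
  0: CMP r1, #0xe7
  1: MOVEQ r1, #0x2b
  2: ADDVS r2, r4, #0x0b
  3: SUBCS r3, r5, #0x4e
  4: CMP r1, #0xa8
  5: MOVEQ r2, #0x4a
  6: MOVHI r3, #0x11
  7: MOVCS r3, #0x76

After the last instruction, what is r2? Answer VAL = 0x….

VAL = 0x60

0: ✓ CMP  NZCV=0010
1: · MOVEQ
2: · ADDVS
3: ✓ SUBCS  r3←0x4e
4: ✓ CMP  NZCV=0010
5: · MOVEQ
6: ✓ MOVHI  r3←0x11
7: ✓ MOVCS  r3←0x76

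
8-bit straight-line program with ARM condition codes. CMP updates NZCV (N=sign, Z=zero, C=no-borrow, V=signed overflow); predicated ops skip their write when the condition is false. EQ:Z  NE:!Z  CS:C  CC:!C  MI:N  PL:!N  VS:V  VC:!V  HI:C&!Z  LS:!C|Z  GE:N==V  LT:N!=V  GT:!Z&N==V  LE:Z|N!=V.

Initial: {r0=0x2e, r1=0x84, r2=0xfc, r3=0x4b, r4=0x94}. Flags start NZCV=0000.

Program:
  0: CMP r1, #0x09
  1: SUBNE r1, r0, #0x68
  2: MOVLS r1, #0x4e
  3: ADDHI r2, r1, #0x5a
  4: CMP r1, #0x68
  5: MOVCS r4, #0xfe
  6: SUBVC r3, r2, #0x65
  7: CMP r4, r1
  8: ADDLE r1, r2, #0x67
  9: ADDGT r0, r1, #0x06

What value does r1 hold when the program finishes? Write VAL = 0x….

[0] flags=0011 → (cmp)
[1] flags=0011 NE?T → r1=0xc6
[2] flags=0011 LS?F → skip
[3] flags=0011 HI?T → r2=0x20
[4] flags=0011 → (cmp)
[5] flags=0011 CS?T → r4=0xfe
[6] flags=0011 VC?F → skip
[7] flags=0010 → (cmp)
[8] flags=0010 LE?F → skip
[9] flags=0010 GT?T → r0=0xcc

VAL = 0xc6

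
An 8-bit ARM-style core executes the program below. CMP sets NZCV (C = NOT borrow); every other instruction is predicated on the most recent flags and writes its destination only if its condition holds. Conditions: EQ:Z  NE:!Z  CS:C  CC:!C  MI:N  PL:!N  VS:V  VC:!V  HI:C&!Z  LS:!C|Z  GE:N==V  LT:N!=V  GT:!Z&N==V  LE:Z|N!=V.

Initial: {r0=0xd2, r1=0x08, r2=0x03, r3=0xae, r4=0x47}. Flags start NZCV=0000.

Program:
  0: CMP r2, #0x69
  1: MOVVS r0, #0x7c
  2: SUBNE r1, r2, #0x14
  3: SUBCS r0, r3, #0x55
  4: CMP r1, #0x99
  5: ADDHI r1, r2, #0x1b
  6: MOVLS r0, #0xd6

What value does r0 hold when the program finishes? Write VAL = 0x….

VAL = 0xd2

[0] flags=1000 → (cmp)
[1] flags=1000 VS?F → skip
[2] flags=1000 NE?T → r1=0xef
[3] flags=1000 CS?F → skip
[4] flags=0010 → (cmp)
[5] flags=0010 HI?T → r1=0x1e
[6] flags=0010 LS?F → skip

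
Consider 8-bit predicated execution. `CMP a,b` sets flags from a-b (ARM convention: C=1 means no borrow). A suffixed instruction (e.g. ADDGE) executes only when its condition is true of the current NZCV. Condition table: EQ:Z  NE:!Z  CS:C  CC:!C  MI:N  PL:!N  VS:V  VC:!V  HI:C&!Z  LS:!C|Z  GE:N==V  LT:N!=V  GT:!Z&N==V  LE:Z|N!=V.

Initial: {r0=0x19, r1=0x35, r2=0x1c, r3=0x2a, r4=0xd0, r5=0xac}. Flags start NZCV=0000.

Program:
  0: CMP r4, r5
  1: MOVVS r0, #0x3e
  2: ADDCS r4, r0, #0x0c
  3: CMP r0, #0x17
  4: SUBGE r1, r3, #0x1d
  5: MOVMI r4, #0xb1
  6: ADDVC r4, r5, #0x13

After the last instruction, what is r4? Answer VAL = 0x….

0: ✓ CMP  NZCV=0010
1: · MOVVS
2: ✓ ADDCS  r4←0x25
3: ✓ CMP  NZCV=0010
4: ✓ SUBGE  r1←0x0d
5: · MOVMI
6: ✓ ADDVC  r4←0xbf

VAL = 0xbf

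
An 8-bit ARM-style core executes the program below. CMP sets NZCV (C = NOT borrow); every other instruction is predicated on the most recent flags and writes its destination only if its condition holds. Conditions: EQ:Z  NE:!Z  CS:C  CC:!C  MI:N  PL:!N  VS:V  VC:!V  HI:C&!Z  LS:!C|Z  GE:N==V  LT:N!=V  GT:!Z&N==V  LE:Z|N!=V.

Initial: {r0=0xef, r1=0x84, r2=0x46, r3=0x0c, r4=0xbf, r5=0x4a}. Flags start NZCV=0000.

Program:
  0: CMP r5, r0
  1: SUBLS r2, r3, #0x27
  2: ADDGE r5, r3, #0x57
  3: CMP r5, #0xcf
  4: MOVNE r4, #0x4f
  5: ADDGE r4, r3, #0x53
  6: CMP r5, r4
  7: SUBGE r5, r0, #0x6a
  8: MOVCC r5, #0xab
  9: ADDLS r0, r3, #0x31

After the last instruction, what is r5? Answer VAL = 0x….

[0] flags=0000 → (cmp)
[1] flags=0000 LS?T → r2=0xe5
[2] flags=0000 GE?T → r5=0x63
[3] flags=1001 → (cmp)
[4] flags=1001 NE?T → r4=0x4f
[5] flags=1001 GE?T → r4=0x5f
[6] flags=0010 → (cmp)
[7] flags=0010 GE?T → r5=0x85
[8] flags=0010 CC?F → skip
[9] flags=0010 LS?F → skip

VAL = 0x85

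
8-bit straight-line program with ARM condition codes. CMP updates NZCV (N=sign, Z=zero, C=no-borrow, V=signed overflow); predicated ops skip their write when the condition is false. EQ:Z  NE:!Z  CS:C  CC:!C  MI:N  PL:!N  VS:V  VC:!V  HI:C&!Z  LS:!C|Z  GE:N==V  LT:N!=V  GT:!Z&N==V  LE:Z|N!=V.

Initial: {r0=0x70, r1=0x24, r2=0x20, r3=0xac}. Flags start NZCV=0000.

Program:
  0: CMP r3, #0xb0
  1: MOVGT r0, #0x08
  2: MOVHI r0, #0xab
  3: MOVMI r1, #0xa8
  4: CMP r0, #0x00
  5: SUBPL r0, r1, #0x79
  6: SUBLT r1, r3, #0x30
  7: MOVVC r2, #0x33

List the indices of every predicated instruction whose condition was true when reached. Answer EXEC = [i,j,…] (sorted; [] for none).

EXEC = [3,5,7]

0: ✓ CMP  NZCV=1000
1: · MOVGT
2: · MOVHI
3: ✓ MOVMI  r1←0xa8
4: ✓ CMP  NZCV=0010
5: ✓ SUBPL  r0←0x2f
6: · SUBLT
7: ✓ MOVVC  r2←0x33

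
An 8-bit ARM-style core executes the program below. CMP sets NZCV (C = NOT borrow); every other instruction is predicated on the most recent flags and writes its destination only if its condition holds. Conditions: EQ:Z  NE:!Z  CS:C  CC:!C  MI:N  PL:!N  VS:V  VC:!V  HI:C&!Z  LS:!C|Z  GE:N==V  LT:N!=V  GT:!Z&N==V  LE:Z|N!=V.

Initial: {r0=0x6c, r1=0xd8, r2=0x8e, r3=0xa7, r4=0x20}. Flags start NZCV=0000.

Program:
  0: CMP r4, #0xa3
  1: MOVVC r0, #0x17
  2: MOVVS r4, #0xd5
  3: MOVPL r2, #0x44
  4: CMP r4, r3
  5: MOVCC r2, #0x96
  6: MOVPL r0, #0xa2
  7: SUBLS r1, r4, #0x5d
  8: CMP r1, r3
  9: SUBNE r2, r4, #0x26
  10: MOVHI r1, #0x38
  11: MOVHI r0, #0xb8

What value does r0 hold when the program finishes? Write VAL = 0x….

VAL = 0xb8

[0] flags=0000 → (cmp)
[1] flags=0000 VC?T → r0=0x17
[2] flags=0000 VS?F → skip
[3] flags=0000 PL?T → r2=0x44
[4] flags=0000 → (cmp)
[5] flags=0000 CC?T → r2=0x96
[6] flags=0000 PL?T → r0=0xa2
[7] flags=0000 LS?T → r1=0xc3
[8] flags=0010 → (cmp)
[9] flags=0010 NE?T → r2=0xfa
[10] flags=0010 HI?T → r1=0x38
[11] flags=0010 HI?T → r0=0xb8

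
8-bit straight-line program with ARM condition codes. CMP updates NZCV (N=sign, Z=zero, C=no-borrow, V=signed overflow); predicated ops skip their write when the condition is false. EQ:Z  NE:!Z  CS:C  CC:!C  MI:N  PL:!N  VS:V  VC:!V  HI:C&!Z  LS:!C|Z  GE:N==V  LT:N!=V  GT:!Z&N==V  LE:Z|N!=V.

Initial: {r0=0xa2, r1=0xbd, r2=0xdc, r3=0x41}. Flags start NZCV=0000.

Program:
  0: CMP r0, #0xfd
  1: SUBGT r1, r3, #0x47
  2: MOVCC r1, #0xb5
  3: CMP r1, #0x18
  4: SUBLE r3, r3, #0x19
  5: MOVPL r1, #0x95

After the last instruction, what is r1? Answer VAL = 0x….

[0] flags=1000 → (cmp)
[1] flags=1000 GT?F → skip
[2] flags=1000 CC?T → r1=0xb5
[3] flags=1010 → (cmp)
[4] flags=1010 LE?T → r3=0x28
[5] flags=1010 PL?F → skip

VAL = 0xb5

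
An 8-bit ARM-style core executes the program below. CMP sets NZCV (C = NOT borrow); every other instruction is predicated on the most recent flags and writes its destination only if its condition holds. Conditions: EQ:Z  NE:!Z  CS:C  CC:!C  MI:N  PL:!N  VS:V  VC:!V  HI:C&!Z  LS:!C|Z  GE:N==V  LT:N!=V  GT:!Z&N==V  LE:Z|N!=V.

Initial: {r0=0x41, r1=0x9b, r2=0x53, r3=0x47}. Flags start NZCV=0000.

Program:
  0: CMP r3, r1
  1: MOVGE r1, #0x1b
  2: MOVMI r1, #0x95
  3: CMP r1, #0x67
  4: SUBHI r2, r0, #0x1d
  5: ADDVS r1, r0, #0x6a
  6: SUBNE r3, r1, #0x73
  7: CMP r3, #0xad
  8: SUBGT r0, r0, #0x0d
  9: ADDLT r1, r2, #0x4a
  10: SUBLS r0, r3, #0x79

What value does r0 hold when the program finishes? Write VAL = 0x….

VAL = 0xbf

[0] flags=1001 → (cmp)
[1] flags=1001 GE?T → r1=0x1b
[2] flags=1001 MI?T → r1=0x95
[3] flags=0011 → (cmp)
[4] flags=0011 HI?T → r2=0x24
[5] flags=0011 VS?T → r1=0xab
[6] flags=0011 NE?T → r3=0x38
[7] flags=1001 → (cmp)
[8] flags=1001 GT?T → r0=0x34
[9] flags=1001 LT?F → skip
[10] flags=1001 LS?T → r0=0xbf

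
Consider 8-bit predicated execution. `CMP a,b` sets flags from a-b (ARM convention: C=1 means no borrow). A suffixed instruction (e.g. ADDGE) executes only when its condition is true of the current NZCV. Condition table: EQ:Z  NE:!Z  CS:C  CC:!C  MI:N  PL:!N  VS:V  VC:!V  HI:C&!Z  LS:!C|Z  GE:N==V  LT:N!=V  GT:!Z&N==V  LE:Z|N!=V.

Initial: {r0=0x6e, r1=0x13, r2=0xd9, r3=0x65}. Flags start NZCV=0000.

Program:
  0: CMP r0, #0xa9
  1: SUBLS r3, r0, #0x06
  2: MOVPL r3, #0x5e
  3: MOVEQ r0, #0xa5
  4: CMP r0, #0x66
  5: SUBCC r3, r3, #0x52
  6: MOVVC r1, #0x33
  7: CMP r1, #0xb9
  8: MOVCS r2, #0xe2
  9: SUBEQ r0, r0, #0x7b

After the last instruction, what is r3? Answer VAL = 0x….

VAL = 0x68

[0] flags=1001 → (cmp)
[1] flags=1001 LS?T → r3=0x68
[2] flags=1001 PL?F → skip
[3] flags=1001 EQ?F → skip
[4] flags=0010 → (cmp)
[5] flags=0010 CC?F → skip
[6] flags=0010 VC?T → r1=0x33
[7] flags=0000 → (cmp)
[8] flags=0000 CS?F → skip
[9] flags=0000 EQ?F → skip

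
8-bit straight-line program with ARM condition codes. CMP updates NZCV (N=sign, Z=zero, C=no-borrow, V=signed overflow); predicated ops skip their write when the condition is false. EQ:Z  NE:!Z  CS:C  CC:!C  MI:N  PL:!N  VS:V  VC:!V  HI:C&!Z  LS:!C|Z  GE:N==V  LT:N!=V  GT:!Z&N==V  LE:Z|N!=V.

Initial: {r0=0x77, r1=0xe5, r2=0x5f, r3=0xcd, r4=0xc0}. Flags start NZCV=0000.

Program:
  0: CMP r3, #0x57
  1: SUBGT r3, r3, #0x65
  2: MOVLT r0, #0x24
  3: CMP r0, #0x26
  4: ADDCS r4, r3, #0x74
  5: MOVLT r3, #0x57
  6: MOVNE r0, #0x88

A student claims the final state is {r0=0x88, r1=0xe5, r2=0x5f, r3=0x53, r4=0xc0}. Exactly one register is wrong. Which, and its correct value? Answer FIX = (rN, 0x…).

[0] flags=0011 → (cmp)
[1] flags=0011 GT?F → skip
[2] flags=0011 LT?T → r0=0x24
[3] flags=1000 → (cmp)
[4] flags=1000 CS?F → skip
[5] flags=1000 LT?T → r3=0x57
[6] flags=1000 NE?T → r0=0x88

FIX = (r3, 0x57)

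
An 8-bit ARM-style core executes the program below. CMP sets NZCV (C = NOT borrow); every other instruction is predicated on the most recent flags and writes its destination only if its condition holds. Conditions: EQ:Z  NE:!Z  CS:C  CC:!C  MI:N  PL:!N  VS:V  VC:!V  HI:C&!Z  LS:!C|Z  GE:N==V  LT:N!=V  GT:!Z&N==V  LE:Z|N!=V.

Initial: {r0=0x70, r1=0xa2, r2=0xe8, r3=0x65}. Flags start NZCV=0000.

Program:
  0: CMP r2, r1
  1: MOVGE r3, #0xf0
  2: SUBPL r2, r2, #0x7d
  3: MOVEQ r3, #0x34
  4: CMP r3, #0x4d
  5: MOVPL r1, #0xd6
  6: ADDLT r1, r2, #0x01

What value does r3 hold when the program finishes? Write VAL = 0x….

[0] flags=0010 → (cmp)
[1] flags=0010 GE?T → r3=0xf0
[2] flags=0010 PL?T → r2=0x6b
[3] flags=0010 EQ?F → skip
[4] flags=1010 → (cmp)
[5] flags=1010 PL?F → skip
[6] flags=1010 LT?T → r1=0x6c

VAL = 0xf0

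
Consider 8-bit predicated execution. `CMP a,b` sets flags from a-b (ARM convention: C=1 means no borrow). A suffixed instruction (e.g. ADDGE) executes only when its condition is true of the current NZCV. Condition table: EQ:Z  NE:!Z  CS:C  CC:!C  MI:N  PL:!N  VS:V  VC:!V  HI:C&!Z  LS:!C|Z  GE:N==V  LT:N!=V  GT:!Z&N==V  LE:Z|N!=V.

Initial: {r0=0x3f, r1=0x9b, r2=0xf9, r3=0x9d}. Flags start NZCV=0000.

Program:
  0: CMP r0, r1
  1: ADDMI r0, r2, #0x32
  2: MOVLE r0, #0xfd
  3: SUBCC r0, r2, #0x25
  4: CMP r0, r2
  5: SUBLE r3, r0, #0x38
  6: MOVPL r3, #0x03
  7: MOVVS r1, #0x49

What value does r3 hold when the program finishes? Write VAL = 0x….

VAL = 0x9c

[0] flags=1001 → (cmp)
[1] flags=1001 MI?T → r0=0x2b
[2] flags=1001 LE?F → skip
[3] flags=1001 CC?T → r0=0xd4
[4] flags=1000 → (cmp)
[5] flags=1000 LE?T → r3=0x9c
[6] flags=1000 PL?F → skip
[7] flags=1000 VS?F → skip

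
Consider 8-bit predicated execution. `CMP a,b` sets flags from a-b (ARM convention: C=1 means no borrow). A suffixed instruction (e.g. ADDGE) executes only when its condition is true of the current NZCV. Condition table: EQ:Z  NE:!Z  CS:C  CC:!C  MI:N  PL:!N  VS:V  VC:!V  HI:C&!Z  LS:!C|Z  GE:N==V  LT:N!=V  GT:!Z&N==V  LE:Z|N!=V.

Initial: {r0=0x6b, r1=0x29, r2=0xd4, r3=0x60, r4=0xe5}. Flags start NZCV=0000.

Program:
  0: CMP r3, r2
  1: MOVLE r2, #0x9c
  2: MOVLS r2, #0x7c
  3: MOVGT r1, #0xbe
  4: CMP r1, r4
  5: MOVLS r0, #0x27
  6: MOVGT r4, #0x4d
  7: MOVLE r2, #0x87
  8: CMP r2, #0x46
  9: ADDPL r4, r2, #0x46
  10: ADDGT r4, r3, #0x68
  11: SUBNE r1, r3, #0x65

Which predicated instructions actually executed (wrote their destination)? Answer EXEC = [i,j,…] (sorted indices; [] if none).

[0] flags=1001 → (cmp)
[1] flags=1001 LE?F → skip
[2] flags=1001 LS?T → r2=0x7c
[3] flags=1001 GT?T → r1=0xbe
[4] flags=1000 → (cmp)
[5] flags=1000 LS?T → r0=0x27
[6] flags=1000 GT?F → skip
[7] flags=1000 LE?T → r2=0x87
[8] flags=0011 → (cmp)
[9] flags=0011 PL?T → r4=0xcd
[10] flags=0011 GT?F → skip
[11] flags=0011 NE?T → r1=0xfb

EXEC = [2,3,5,7,9,11]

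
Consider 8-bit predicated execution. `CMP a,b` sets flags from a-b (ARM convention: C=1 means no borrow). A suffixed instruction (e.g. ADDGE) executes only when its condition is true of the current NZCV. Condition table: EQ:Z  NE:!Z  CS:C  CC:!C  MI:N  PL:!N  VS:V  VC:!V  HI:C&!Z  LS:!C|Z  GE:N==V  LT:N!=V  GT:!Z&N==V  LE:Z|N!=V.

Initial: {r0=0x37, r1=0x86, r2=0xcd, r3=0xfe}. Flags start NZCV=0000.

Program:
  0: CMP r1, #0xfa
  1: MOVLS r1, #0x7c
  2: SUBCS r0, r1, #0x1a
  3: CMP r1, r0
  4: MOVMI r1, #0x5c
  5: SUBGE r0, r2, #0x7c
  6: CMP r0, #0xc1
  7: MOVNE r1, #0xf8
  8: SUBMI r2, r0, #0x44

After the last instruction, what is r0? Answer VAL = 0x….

VAL = 0x51

[0] flags=1000 → (cmp)
[1] flags=1000 LS?T → r1=0x7c
[2] flags=1000 CS?F → skip
[3] flags=0010 → (cmp)
[4] flags=0010 MI?F → skip
[5] flags=0010 GE?T → r0=0x51
[6] flags=1001 → (cmp)
[7] flags=1001 NE?T → r1=0xf8
[8] flags=1001 MI?T → r2=0x0d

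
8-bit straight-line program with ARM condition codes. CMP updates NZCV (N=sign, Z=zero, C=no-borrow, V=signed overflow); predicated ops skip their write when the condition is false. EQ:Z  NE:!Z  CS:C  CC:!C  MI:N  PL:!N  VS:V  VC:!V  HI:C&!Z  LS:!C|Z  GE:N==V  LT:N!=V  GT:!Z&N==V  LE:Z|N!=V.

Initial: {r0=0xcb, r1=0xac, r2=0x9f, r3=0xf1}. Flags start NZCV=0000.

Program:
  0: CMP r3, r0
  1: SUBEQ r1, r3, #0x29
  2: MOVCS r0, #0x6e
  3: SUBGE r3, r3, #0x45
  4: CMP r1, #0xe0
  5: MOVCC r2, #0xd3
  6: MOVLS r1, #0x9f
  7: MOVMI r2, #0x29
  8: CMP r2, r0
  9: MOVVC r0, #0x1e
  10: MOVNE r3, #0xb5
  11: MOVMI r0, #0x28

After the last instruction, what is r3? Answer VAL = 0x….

VAL = 0xb5

[0] flags=0010 → (cmp)
[1] flags=0010 EQ?F → skip
[2] flags=0010 CS?T → r0=0x6e
[3] flags=0010 GE?T → r3=0xac
[4] flags=1000 → (cmp)
[5] flags=1000 CC?T → r2=0xd3
[6] flags=1000 LS?T → r1=0x9f
[7] flags=1000 MI?T → r2=0x29
[8] flags=1000 → (cmp)
[9] flags=1000 VC?T → r0=0x1e
[10] flags=1000 NE?T → r3=0xb5
[11] flags=1000 MI?T → r0=0x28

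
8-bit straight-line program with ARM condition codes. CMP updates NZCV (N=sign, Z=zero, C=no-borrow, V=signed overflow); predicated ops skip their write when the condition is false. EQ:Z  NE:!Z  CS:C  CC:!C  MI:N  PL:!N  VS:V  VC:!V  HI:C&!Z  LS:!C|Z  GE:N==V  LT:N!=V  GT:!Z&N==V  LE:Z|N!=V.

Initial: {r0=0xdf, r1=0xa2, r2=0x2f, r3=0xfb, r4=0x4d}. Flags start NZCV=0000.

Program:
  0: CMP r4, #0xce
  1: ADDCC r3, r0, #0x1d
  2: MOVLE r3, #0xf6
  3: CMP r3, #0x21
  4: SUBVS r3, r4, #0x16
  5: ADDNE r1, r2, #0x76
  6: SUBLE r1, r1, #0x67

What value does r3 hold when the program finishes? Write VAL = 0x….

[0] flags=0000 → (cmp)
[1] flags=0000 CC?T → r3=0xfc
[2] flags=0000 LE?F → skip
[3] flags=1010 → (cmp)
[4] flags=1010 VS?F → skip
[5] flags=1010 NE?T → r1=0xa5
[6] flags=1010 LE?T → r1=0x3e

VAL = 0xfc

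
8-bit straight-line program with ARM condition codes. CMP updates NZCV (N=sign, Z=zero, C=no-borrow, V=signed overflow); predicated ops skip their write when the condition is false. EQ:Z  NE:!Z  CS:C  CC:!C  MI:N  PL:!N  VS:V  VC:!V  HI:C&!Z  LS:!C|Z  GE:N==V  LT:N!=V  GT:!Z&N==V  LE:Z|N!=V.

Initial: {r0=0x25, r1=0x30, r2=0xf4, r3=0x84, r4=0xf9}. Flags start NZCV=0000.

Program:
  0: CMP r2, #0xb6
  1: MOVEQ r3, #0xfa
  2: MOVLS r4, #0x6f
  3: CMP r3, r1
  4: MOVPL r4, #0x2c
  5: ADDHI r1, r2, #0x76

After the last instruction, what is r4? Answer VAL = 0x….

VAL = 0x2c

[0] flags=0010 → (cmp)
[1] flags=0010 EQ?F → skip
[2] flags=0010 LS?F → skip
[3] flags=0011 → (cmp)
[4] flags=0011 PL?T → r4=0x2c
[5] flags=0011 HI?T → r1=0x6a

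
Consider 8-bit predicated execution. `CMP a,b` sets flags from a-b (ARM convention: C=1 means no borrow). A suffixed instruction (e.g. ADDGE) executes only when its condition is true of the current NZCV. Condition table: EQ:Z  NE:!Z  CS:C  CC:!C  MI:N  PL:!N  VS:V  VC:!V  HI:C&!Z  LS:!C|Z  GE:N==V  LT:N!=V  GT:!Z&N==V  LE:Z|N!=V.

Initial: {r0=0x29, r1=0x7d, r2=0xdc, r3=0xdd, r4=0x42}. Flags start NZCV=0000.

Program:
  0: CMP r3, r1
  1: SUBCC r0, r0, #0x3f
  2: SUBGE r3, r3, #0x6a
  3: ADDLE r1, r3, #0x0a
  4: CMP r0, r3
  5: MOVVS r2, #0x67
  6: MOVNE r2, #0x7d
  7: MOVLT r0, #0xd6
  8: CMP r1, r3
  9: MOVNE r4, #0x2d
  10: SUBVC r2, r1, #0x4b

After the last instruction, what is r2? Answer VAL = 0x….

0: ✓ CMP  NZCV=0011
1: · SUBCC
2: · SUBGE
3: ✓ ADDLE  r1←0xe7
4: ✓ CMP  NZCV=0000
5: · MOVVS
6: ✓ MOVNE  r2←0x7d
7: · MOVLT
8: ✓ CMP  NZCV=0010
9: ✓ MOVNE  r4←0x2d
10: ✓ SUBVC  r2←0x9c

VAL = 0x9c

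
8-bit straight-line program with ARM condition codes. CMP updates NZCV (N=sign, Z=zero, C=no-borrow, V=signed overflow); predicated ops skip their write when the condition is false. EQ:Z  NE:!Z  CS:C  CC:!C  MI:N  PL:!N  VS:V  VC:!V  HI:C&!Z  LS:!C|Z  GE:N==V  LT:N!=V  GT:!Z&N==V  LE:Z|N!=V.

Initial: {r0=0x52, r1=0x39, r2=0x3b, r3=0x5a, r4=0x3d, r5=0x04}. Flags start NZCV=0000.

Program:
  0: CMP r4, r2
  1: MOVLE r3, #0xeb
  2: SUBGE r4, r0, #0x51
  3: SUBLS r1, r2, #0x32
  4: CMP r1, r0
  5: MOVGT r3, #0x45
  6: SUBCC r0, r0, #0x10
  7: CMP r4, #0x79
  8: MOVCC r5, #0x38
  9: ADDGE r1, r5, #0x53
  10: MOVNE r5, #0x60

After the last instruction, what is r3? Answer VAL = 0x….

[0] flags=0010 → (cmp)
[1] flags=0010 LE?F → skip
[2] flags=0010 GE?T → r4=0x01
[3] flags=0010 LS?F → skip
[4] flags=1000 → (cmp)
[5] flags=1000 GT?F → skip
[6] flags=1000 CC?T → r0=0x42
[7] flags=1000 → (cmp)
[8] flags=1000 CC?T → r5=0x38
[9] flags=1000 GE?F → skip
[10] flags=1000 NE?T → r5=0x60

VAL = 0x5a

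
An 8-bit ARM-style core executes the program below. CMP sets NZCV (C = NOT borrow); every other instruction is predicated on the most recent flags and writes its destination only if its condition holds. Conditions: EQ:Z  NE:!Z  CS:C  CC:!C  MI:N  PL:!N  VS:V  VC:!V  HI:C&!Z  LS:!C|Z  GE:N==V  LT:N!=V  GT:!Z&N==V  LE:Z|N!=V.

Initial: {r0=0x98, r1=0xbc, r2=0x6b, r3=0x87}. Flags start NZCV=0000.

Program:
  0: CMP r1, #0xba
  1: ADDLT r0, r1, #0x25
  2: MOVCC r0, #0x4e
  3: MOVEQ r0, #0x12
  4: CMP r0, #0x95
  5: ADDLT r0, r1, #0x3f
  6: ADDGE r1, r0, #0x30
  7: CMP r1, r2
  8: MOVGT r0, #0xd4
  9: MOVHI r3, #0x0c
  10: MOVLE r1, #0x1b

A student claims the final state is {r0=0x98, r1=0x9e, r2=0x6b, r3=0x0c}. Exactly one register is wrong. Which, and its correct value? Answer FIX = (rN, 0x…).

[0] flags=0010 → (cmp)
[1] flags=0010 LT?F → skip
[2] flags=0010 CC?F → skip
[3] flags=0010 EQ?F → skip
[4] flags=0010 → (cmp)
[5] flags=0010 LT?F → skip
[6] flags=0010 GE?T → r1=0xc8
[7] flags=0011 → (cmp)
[8] flags=0011 GT?F → skip
[9] flags=0011 HI?T → r3=0x0c
[10] flags=0011 LE?T → r1=0x1b

FIX = (r1, 0x1b)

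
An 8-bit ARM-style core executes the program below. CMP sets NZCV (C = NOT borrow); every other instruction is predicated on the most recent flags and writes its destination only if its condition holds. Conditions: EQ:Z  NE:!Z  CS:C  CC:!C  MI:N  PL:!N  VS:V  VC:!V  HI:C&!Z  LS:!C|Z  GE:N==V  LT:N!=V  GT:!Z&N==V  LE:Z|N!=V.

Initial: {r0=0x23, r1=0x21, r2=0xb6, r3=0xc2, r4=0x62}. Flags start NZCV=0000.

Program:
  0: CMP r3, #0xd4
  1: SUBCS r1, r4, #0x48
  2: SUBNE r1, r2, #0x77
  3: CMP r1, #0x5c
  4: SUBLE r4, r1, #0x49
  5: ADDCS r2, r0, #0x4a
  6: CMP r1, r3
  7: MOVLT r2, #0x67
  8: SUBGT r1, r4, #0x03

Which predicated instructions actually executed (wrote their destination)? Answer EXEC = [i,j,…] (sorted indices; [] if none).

EXEC = [2,4,8]

0: ✓ CMP  NZCV=1000
1: · SUBCS
2: ✓ SUBNE  r1←0x3f
3: ✓ CMP  NZCV=1000
4: ✓ SUBLE  r4←0xf6
5: · ADDCS
6: ✓ CMP  NZCV=0000
7: · MOVLT
8: ✓ SUBGT  r1←0xf3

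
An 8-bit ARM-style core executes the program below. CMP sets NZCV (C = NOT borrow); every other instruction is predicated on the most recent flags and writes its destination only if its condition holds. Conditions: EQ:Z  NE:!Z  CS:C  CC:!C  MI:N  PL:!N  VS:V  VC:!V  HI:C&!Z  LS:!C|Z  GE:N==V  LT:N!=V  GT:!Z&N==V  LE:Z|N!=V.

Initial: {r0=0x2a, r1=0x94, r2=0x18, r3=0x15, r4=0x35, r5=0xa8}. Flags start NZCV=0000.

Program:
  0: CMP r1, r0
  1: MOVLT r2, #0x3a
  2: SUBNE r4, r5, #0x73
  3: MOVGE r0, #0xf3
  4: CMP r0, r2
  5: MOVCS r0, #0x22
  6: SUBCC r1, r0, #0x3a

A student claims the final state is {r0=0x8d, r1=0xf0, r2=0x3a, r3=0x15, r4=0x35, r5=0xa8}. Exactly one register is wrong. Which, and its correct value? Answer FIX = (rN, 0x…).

0: ✓ CMP  NZCV=0011
1: ✓ MOVLT  r2←0x3a
2: ✓ SUBNE  r4←0x35
3: · MOVGE
4: ✓ CMP  NZCV=1000
5: · MOVCS
6: ✓ SUBCC  r1←0xf0

FIX = (r0, 0x2a)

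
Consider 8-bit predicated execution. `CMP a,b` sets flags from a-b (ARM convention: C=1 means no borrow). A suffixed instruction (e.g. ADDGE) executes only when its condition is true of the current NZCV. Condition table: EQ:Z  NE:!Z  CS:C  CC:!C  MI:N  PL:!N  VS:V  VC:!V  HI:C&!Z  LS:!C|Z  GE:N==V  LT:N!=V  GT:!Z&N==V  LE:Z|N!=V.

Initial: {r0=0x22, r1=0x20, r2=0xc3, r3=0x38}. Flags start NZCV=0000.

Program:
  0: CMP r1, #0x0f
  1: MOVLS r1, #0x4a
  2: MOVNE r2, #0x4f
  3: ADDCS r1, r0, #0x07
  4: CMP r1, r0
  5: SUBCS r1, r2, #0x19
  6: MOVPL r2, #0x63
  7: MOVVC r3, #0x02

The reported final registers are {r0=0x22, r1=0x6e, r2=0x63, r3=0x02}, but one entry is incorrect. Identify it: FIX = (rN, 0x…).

FIX = (r1, 0x36)

[0] flags=0010 → (cmp)
[1] flags=0010 LS?F → skip
[2] flags=0010 NE?T → r2=0x4f
[3] flags=0010 CS?T → r1=0x29
[4] flags=0010 → (cmp)
[5] flags=0010 CS?T → r1=0x36
[6] flags=0010 PL?T → r2=0x63
[7] flags=0010 VC?T → r3=0x02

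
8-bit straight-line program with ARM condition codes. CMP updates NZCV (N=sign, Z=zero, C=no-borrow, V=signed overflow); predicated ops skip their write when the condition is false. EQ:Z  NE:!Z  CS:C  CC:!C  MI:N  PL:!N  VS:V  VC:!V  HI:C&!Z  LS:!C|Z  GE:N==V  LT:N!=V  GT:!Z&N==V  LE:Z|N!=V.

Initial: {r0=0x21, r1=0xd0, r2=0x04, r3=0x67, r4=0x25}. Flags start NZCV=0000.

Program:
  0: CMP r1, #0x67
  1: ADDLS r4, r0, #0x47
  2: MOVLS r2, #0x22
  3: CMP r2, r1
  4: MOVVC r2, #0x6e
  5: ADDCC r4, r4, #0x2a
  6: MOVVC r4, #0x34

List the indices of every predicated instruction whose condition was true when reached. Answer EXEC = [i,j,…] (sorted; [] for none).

EXEC = [4,5,6]

0: ✓ CMP  NZCV=0011
1: · ADDLS
2: · MOVLS
3: ✓ CMP  NZCV=0000
4: ✓ MOVVC  r2←0x6e
5: ✓ ADDCC  r4←0x4f
6: ✓ MOVVC  r4←0x34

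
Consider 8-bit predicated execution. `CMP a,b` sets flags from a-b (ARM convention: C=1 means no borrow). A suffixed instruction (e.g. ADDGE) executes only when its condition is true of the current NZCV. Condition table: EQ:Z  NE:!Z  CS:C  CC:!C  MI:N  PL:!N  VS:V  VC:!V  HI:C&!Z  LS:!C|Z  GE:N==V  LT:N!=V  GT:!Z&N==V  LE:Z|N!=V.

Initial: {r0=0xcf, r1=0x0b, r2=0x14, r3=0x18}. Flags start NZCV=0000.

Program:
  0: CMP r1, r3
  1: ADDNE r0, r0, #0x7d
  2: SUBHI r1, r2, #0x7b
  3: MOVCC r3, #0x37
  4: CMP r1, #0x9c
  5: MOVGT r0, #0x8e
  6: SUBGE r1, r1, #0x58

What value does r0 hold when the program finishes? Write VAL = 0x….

VAL = 0x8e

0: ✓ CMP  NZCV=1000
1: ✓ ADDNE  r0←0x4c
2: · SUBHI
3: ✓ MOVCC  r3←0x37
4: ✓ CMP  NZCV=0000
5: ✓ MOVGT  r0←0x8e
6: ✓ SUBGE  r1←0xb3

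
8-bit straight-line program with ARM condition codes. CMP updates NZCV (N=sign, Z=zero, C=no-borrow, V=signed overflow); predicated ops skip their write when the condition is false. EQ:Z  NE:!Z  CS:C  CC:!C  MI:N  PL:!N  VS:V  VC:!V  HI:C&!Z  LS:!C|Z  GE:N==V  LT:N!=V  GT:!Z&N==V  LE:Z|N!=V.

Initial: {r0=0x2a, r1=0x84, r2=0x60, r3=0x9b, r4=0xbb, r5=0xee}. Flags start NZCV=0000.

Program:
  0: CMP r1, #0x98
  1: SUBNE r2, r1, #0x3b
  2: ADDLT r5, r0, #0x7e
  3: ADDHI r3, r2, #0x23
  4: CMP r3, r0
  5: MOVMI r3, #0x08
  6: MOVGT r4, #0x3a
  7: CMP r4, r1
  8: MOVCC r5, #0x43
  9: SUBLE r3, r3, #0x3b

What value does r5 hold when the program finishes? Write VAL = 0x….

VAL = 0xa8

[0] flags=1000 → (cmp)
[1] flags=1000 NE?T → r2=0x49
[2] flags=1000 LT?T → r5=0xa8
[3] flags=1000 HI?F → skip
[4] flags=0011 → (cmp)
[5] flags=0011 MI?F → skip
[6] flags=0011 GT?F → skip
[7] flags=0010 → (cmp)
[8] flags=0010 CC?F → skip
[9] flags=0010 LE?F → skip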